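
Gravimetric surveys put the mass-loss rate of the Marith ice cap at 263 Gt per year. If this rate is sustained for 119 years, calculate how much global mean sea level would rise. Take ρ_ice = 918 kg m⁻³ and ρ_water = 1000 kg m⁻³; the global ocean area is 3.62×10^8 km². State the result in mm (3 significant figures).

Total mass lost = 263 Gt/yr × 119 yr = 3.130×10^4 Gt = 3.130×10^16 kg.
ρ_w = 1000 kg m⁻³, so water volume = 3.130×10^16 / 1000 = 3.130×10^13 m³.
Δh = 3.130×10^13 / 3.62×10^14 = 0.0865 m = 86.5 mm.

≈ 86.5 mm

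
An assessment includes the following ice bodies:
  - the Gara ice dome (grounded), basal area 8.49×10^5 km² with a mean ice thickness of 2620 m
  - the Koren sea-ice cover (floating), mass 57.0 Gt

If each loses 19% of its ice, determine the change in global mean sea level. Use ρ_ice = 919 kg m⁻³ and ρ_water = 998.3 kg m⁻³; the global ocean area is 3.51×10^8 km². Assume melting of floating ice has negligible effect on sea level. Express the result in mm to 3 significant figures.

≈ 1110 mm

Gara: ice volume = 8.49×10^5 km² × 2620 m = 2.224×10^6 km³; 0.19 × 2.224×10^6 × (919/998.3) = 3.891×10^5 km³ of water.
The Koren sea-ice cover is floating and already displaces its own weight of water, so its melt adds essentially nothing to sea level.
Total added water ≈ 3.891×10^14 m³ over 3.51×10^14 m² → Δh = 1.11 m = 1110 mm.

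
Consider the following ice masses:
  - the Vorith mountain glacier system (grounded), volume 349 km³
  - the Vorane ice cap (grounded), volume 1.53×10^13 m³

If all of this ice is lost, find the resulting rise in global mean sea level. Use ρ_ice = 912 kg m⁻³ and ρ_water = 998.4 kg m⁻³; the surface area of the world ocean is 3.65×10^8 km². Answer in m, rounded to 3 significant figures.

Vorith: 349 km³ × (912/998.4) = 318.8 km³ of water.
Vorane: 1.53×10^13 m³ × (912/998.4) = 1.398×10^13 m³ of water.
Total added water ≈ 1.429×10^13 m³ over 3.65×10^14 m² → Δh = 0.0392 m.

≈ 0.0392 m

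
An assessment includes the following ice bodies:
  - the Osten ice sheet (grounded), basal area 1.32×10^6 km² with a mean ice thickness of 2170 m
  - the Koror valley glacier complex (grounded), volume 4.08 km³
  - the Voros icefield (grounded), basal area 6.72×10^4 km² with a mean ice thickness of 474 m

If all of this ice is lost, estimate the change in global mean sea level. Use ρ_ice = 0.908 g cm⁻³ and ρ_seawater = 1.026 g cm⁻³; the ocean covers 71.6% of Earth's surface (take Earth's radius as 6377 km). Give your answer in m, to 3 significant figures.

Osten: ice volume = 1.32×10^6 km² × 2170 m = 2.864×10^6 km³; 2.864×10^6 × (908/1026) = 2.535×10^6 km³ of water.
Koror: 4.08 km³ × (908/1026) = 3.611 km³ of water.
Voros: ice volume = 6.72×10^4 km² × 474 m = 3.185×10^4 km³; 3.185×10^4 × (908/1026) = 2.819×10^4 km³ of water.
Total added water ≈ 2.563×10^15 m³ over 3.66×10^14 m² → Δh = 7.01 m.

≈ 7.01 m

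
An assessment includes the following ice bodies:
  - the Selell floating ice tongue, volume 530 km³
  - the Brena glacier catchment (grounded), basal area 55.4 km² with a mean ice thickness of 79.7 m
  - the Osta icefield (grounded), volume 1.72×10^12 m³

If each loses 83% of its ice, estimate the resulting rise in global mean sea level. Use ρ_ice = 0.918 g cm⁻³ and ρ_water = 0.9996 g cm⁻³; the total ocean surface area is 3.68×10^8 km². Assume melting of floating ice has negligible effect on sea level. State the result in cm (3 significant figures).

≈ 0.357 cm

The Selell floating ice tongue is floating and already displaces its own weight of water, so its melt adds essentially nothing to sea level.
Brena: ice volume = 55.4 km² × 79.7 m = 4.415 km³; 0.83 × 4.415 × (918/999.6) = 3.366 km³ of water.
Osta: 0.83 × 1.72×10^12 m³ × (918/999.6) = 1.311×10^12 m³ of water.
Total added water ≈ 1.314×10^12 m³ over 3.68×10^14 m² → Δh = 3.57×10^-3 m = 0.357 cm.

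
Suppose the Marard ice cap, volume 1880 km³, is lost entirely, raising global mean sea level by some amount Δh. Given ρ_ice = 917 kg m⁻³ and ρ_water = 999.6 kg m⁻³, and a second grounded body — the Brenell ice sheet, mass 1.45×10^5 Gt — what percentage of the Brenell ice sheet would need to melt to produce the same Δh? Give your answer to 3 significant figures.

≈ 1.19 %

Equal sea-level rise means equal mass of meltwater, i.e. equal mass of ice lost.
Ice mass of Marard: 1.724×10^15 kg; ice mass of Brenell: 1.450×10^17 kg.
Fraction required = 1.724×10^15 / 1.450×10^17 = 0.0119 → 1.19 %.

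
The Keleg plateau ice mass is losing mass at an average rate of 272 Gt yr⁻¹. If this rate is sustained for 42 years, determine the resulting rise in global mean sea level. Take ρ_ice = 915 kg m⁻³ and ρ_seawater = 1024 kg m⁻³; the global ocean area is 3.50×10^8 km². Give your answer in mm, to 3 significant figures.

Total mass lost = 272 Gt/yr × 42 yr = 1.142×10^4 Gt = 1.142×10^16 kg.
ρ_w = 1024 kg m⁻³, so water volume = 1.142×10^16 / 1024 = 1.116×10^13 m³.
Δh = 1.116×10^13 / 3.50×10^14 = 0.0319 m = 31.9 mm.

≈ 31.9 mm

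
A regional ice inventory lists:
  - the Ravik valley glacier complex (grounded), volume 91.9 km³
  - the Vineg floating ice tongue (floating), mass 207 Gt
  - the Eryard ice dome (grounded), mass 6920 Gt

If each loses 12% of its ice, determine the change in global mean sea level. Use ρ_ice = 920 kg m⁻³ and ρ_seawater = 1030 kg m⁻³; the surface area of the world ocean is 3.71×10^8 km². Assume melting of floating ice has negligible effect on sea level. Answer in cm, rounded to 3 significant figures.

≈ 0.220 cm

Ravik: 0.12 × 91.9 km³ × (920/1030) = 9.850 km³ of water.
The Vineg floating ice tongue is floating and already displaces its own weight of water, so its melt adds essentially nothing to sea level.
Eryard: 0.12 × 6920 Gt = 8.304×10^14 kg; dividing by ρ_w = 1030 kg m⁻³ gives 8.062×10^11 m³ of water.
Total added water ≈ 8.161×10^11 m³ over 3.71×10^14 m² → Δh = 2.20×10^-3 m = 0.220 cm.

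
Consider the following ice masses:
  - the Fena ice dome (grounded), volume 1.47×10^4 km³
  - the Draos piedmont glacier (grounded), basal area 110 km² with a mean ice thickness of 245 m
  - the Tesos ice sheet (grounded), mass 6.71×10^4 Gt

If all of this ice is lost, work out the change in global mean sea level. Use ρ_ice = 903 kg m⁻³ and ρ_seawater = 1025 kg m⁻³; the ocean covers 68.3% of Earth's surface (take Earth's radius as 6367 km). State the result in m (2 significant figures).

≈ 0.23 m

Fena: 1.47×10^4 km³ × (903/1025) = 1.295×10^4 km³ of water.
Draos: ice volume = 110 km² × 245 m = 26.95 km³; 26.95 × (903/1025) = 23.74 km³ of water.
Tesos: 6.71×10^4 Gt = 6.710×10^16 kg; dividing by ρ_w = 1025 kg m⁻³ gives 6.546×10^13 m³ of water.
Total added water ≈ 7.844×10^13 m³ over 3.48×10^14 m² → Δh = 0.225 m.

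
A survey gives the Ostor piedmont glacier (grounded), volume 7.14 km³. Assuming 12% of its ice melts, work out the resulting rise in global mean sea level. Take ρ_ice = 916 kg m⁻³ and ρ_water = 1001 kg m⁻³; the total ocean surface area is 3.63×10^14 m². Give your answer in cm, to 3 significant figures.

≈ 2.16×10^-4 cm

Ostor: 0.12 × 7.14 km³ × (916/1001) = 0.7840 km³ of water.
Spread over 3.63×10^14 m² of ocean, Δh = 7.840×10^8 / 3.63×10^14 = 2.16×10^-6 m = 2.16×10^-4 cm.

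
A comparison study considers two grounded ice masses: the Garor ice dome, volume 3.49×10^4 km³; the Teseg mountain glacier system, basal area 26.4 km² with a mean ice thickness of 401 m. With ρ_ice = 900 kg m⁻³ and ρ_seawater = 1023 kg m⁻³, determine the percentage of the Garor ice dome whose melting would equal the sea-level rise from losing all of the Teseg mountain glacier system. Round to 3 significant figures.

Equal sea-level rise means equal mass of meltwater, i.e. equal mass of ice lost.
Ice mass of Teseg: 9.528×10^12 kg; ice mass of Garor: 3.141×10^16 kg.
Fraction required = 9.528×10^12 / 3.141×10^16 = 3.03×10^-4 → 0.0303 %.

≈ 0.0303 %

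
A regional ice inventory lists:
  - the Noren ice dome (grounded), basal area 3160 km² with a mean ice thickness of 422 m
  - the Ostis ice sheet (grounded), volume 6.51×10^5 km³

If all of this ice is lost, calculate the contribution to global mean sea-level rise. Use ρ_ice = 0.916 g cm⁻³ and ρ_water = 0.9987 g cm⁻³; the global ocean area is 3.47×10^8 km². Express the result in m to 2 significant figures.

Noren: ice volume = 3160 km² × 422 m = 1334 km³; 1334 × (916/998.7) = 1223 km³ of water.
Ostis: 6.51×10^5 km³ × (916/998.7) = 5.971×10^5 km³ of water.
Total added water ≈ 5.983×10^14 m³ over 3.47×10^14 m² → Δh = 1.72 m.

≈ 1.7 m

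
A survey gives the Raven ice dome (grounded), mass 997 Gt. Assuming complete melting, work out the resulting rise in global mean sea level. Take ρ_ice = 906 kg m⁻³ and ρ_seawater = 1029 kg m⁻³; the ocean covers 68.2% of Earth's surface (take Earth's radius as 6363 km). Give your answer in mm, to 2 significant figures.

Raven: 997 Gt = 9.970×10^14 kg; dividing by ρ_w = 1029 kg m⁻³ gives 9.689×10^11 m³ of water.
Spread over 3.47×10^14 m² of ocean, Δh = 9.689×10^11 / 3.47×10^14 = 2.79×10^-3 m = 2.8 mm.

≈ 2.8 mm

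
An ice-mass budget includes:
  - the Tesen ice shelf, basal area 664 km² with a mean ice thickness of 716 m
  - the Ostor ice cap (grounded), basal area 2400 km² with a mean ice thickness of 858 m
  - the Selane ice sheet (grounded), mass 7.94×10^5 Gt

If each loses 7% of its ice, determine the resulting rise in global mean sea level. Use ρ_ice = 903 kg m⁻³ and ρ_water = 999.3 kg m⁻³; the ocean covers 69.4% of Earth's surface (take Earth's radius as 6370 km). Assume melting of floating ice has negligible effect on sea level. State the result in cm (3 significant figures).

The Tesen ice shelf is floating and already displaces its own weight of water, so its melt adds essentially nothing to sea level.
Ostor: ice volume = 2400 km² × 858 m = 2059 km³; 0.07 × 2059 × (903/999.3) = 130.3 km³ of water.
Selane: 0.07 × 7.94×10^5 Gt = 5.558×10^16 kg; dividing by ρ_w = 999.3 kg m⁻³ gives 5.562×10^13 m³ of water.
Total added water ≈ 5.575×10^13 m³ over 3.54×10^14 m² → Δh = 0.158 m = 15.8 cm.

≈ 15.8 cm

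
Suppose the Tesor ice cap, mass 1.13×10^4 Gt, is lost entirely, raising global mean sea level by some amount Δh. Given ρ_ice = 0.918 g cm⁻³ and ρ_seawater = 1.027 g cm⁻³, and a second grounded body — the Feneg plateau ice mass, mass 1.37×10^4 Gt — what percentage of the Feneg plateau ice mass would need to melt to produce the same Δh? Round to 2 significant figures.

≈ 82 %

Equal sea-level rise means equal mass of meltwater, i.e. equal mass of ice lost.
Ice mass of Tesor: 1.130×10^16 kg; ice mass of Feneg: 1.370×10^16 kg.
Fraction required = 1.130×10^16 / 1.370×10^16 = 0.825 → 82 %.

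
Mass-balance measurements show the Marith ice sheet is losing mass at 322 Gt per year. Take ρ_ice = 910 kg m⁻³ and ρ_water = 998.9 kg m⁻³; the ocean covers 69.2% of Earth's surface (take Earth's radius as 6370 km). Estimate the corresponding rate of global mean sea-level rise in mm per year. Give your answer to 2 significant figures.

ρ_w = 998.9 kg m⁻³. Annual water volume added = 322 Gt / ρ_w = 3.220×10^14 kg / 998.9 kg m⁻³ = 3.224×10^11 m³.
Δh per year = 3.224×10^11 / 3.53×10^14 = 9.14×10^-4 m = 0.91 mm.

≈ 0.91 mm/yr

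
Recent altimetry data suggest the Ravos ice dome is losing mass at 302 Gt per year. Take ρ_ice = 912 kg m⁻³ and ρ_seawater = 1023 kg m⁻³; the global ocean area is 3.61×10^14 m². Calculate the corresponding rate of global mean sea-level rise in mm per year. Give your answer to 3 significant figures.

≈ 0.818 mm/yr

ρ_w = 1023 kg m⁻³. Annual water volume added = 302 Gt / ρ_w = 3.020×10^14 kg / 1023 kg m⁻³ = 2.952×10^11 m³.
Δh per year = 2.952×10^11 / 3.61×10^14 = 8.18×10^-4 m = 0.818 mm.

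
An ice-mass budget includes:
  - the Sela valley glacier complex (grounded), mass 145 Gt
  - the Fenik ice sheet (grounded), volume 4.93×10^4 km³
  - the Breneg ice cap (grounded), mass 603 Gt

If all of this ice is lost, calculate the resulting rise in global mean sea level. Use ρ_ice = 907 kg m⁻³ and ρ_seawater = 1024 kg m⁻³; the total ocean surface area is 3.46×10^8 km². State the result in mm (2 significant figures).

Sela: 145 Gt = 1.450×10^14 kg; dividing by ρ_w = 1024 kg m⁻³ gives 1.416×10^11 m³ of water.
Fenik: 4.93×10^4 km³ × (907/1024) = 4.367×10^4 km³ of water.
Breneg: 603 Gt = 6.030×10^14 kg; dividing by ρ_w = 1024 kg m⁻³ gives 5.889×10^11 m³ of water.
Total added water ≈ 4.440×10^13 m³ over 3.46×10^14 m² → Δh = 0.128 m = 130 mm.

≈ 130 mm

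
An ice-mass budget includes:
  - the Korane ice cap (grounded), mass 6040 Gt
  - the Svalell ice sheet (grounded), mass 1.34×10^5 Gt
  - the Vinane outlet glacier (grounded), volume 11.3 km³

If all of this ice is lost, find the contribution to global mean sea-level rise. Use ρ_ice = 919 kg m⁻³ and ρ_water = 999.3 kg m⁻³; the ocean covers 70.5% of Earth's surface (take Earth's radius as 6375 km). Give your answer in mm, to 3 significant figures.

Korane: 6040 Gt = 6.040×10^15 kg; dividing by ρ_w = 999.3 kg m⁻³ gives 6.044×10^12 m³ of water.
Svalell: 1.34×10^5 Gt = 1.340×10^17 kg; dividing by ρ_w = 999.3 kg m⁻³ gives 1.341×10^14 m³ of water.
Vinane: 11.3 km³ × (919/999.3) = 10.39 km³ of water.
Total added water ≈ 1.401×10^14 m³ over 3.60×10^14 m² → Δh = 0.389 m = 389 mm.

≈ 389 mm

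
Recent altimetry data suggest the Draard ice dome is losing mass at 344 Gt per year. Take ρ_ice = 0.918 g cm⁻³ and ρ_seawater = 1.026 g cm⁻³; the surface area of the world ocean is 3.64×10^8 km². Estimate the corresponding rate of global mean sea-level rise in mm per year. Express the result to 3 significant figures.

≈ 0.921 mm/yr

ρ_w = 1.026 g cm⁻³ = 1026 kg m⁻³. Annual water volume added = 344 Gt / ρ_w = 3.440×10^14 kg / 1026 kg m⁻³ = 3.353×10^11 m³.
Δh per year = 3.353×10^11 / 3.64×10^14 = 9.21×10^-4 m = 0.921 mm.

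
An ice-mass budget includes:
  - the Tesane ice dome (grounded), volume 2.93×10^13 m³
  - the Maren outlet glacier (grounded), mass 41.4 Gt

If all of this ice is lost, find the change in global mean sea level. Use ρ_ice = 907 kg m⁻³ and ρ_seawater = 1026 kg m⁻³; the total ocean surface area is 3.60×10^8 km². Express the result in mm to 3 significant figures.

Tesane: 2.93×10^13 m³ × (907/1026) = 2.590×10^13 m³ of water.
Maren: 41.4 Gt = 4.140×10^13 kg; dividing by ρ_w = 1026 kg m⁻³ gives 4.035×10^10 m³ of water.
Total added water ≈ 2.594×10^13 m³ over 3.60×10^14 m² → Δh = 0.0721 m = 72.1 mm.

≈ 72.1 mm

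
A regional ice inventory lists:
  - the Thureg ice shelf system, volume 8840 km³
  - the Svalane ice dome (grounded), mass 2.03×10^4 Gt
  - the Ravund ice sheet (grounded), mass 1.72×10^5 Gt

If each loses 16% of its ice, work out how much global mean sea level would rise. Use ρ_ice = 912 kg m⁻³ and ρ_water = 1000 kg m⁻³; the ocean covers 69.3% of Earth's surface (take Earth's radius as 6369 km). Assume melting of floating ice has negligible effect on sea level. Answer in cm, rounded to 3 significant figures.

≈ 8.71 cm

The Thureg ice shelf system is floating and already displaces its own weight of water, so its melt adds essentially nothing to sea level.
Svalane: 0.16 × 2.03×10^4 Gt = 3.248×10^15 kg; dividing by ρ_w = 1000 kg m⁻³ gives 3.248×10^12 m³ of water.
Ravund: 0.16 × 1.72×10^5 Gt = 2.752×10^16 kg; dividing by ρ_w = 1000 kg m⁻³ gives 2.752×10^13 m³ of water.
Total added water ≈ 3.077×10^13 m³ over 3.53×10^14 m² → Δh = 0.0871 m = 8.71 cm.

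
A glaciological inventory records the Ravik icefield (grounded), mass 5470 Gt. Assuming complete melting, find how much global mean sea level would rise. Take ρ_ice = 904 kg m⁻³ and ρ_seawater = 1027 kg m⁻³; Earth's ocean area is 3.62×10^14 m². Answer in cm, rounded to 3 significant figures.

≈ 1.47 cm

Ravik: 5470 Gt = 5.470×10^15 kg; dividing by ρ_w = 1027 kg m⁻³ gives 5.326×10^12 m³ of water.
Spread over 3.62×10^14 m² of ocean, Δh = 5.326×10^12 / 3.62×10^14 = 0.0147 m = 1.47 cm.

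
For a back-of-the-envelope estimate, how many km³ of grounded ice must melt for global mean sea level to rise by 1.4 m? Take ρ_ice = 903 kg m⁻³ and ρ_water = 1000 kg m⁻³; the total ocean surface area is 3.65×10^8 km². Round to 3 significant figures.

≈ 5.66×10^5 km³

Required water volume = Δh × A = 1.4 m × 3.65×10^14 m² = 5.110×10^14 m³ = 5.110×10^5 km³.
Ice volume = water volume × ρ_w/ρ_ice = 5.110×10^5 × 1000/903 = 5.66×10^5 km³.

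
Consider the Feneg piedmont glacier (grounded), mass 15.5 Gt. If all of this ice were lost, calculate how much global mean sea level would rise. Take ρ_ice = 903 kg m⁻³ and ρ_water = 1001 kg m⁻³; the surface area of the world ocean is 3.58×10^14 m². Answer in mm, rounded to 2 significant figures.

≈ 0.043 mm

Feneg: 15.5 Gt = 1.550×10^13 kg; dividing by ρ_w = 1001 kg m⁻³ gives 1.548×10^10 m³ of water.
Spread over 3.58×10^14 m² of ocean, Δh = 1.548×10^10 / 3.58×10^14 = 4.33×10^-5 m = 0.043 mm.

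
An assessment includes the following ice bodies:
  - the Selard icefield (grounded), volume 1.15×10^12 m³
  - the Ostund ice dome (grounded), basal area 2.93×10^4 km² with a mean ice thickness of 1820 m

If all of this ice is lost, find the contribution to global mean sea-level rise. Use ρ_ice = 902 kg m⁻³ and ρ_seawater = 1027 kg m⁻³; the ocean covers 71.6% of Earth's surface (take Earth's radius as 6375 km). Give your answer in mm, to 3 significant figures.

≈ 131 mm

Selard: 1.15×10^12 m³ × (902/1027) = 1.010×10^12 m³ of water.
Ostund: ice volume = 2.93×10^4 km² × 1820 m = 5.333×10^4 km³; 5.333×10^4 × (902/1027) = 4.684×10^4 km³ of water.
Total added water ≈ 4.785×10^13 m³ over 3.66×10^14 m² → Δh = 0.131 m = 131 mm.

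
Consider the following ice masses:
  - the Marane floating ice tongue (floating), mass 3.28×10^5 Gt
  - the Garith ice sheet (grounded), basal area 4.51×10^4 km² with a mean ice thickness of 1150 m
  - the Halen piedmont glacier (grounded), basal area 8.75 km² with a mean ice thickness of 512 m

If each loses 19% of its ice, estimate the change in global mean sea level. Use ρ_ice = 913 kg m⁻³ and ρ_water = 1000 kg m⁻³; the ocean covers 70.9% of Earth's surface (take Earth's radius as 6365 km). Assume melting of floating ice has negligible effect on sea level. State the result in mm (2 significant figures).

The Marane floating ice tongue is floating and already displaces its own weight of water, so its melt adds essentially nothing to sea level.
Garith: ice volume = 4.51×10^4 km² × 1150 m = 5.186×10^4 km³; 0.19 × 5.186×10^4 × (913/1000) = 8997 km³ of water.
Halen: ice volume = 8.75 km² × 512 m = 4.480 km³; 0.19 × 4.480 × (913/1000) = 0.7771 km³ of water.
Total added water ≈ 8.998×10^12 m³ over 3.61×10^14 m² → Δh = 0.0249 m = 25 mm.

≈ 25 mm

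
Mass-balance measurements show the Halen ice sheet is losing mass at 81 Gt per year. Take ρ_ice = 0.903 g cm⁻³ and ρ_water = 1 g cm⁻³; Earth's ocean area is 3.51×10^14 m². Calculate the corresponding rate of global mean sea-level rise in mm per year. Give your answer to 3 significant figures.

≈ 0.231 mm/yr

ρ_w = 1 g cm⁻³ = 1000 kg m⁻³. Annual water volume added = 81 Gt / ρ_w = 8.100×10^13 kg / 1000 kg m⁻³ = 8.100×10^10 m³.
Δh per year = 8.100×10^10 / 3.51×10^14 = 2.31×10^-4 m = 0.231 mm.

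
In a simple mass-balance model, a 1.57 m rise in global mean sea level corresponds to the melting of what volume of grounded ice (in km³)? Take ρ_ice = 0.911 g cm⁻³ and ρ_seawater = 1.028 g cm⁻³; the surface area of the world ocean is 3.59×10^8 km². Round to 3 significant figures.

Required water volume = Δh × A = 1.57 m × 3.59×10^14 m² = 5.636×10^14 m³ = 5.636×10^5 km³.
Ice volume = water volume × ρ_w/ρ_ice = 5.636×10^5 × 1028/911 = 6.36×10^5 km³.

≈ 6.36×10^5 km³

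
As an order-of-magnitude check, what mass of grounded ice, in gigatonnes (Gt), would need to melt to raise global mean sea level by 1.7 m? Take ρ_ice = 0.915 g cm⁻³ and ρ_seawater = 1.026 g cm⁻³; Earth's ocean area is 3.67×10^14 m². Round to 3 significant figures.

Required water volume = Δh × A = 1.7 m × 3.67×10^14 m² = 6.239×10^14 m³.
ρ_w = 1.026 g cm⁻³ = 1026 kg m⁻³, so the mass of water = 6.239×10^14 m³ × 1026 kg m⁻³ = 6.401×10^17 kg = 6.40×10^5 Gt (and the same mass of ice, by conservation).

≈ 6.40×10^5 Gt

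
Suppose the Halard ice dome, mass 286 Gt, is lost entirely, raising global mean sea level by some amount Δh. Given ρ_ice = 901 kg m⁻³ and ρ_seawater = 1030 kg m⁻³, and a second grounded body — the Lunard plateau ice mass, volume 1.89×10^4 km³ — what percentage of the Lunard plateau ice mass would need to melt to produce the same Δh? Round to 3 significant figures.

Equal sea-level rise means equal mass of meltwater, i.e. equal mass of ice lost.
Ice mass of Halard: 2.860×10^14 kg; ice mass of Lunard: 1.703×10^16 kg.
Fraction required = 2.860×10^14 / 1.703×10^16 = 0.0168 → 1.68 %.

≈ 1.68 %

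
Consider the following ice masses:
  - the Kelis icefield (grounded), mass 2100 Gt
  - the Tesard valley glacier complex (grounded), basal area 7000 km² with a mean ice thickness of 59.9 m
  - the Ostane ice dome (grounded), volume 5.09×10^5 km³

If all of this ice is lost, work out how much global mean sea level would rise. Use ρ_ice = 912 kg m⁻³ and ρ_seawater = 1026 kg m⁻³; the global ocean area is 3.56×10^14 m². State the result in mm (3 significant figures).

≈ 1280 mm

Kelis: 2100 Gt = 2.100×10^15 kg; dividing by ρ_w = 1026 kg m⁻³ gives 2.047×10^12 m³ of water.
Tesard: ice volume = 7000 km² × 59.9 m = 419.3 km³; 419.3 × (912/1026) = 372.7 km³ of water.
Ostane: 5.09×10^5 km³ × (912/1026) = 4.524×10^5 km³ of water.
Total added water ≈ 4.549×10^14 m³ over 3.56×10^14 m² → Δh = 1.28 m = 1280 mm.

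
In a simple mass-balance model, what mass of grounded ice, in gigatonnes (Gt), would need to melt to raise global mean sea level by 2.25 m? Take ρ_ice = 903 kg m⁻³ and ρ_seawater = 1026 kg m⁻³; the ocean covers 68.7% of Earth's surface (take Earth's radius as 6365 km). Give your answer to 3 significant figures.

≈ 8.07×10^5 Gt

Required water volume = Δh × A = 2.25 m × 3.50×10^14 m² = 7.869×10^14 m³.
ρ_w = 1026 kg m⁻³, so the mass of water = 7.869×10^14 m³ × 1026 kg m⁻³ = 8.074×10^17 kg = 8.07×10^5 Gt (and the same mass of ice, by conservation).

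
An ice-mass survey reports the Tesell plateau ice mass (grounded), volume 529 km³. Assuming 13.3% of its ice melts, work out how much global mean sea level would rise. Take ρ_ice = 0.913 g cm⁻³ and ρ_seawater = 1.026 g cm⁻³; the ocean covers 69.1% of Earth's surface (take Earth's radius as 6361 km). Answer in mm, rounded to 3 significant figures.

Tesell: 0.133 × 529 km³ × (913/1026) = 62.61 km³ of water.
Spread over 3.51×10^14 m² of ocean, Δh = 6.261×10^10 / 3.51×10^14 = 1.78×10^-4 m = 0.178 mm.

≈ 0.178 mm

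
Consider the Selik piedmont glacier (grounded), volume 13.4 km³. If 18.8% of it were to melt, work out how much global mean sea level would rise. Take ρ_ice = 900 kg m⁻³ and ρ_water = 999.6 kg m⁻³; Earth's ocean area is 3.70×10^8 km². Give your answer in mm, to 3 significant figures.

Selik: 0.188 × 13.4 km³ × (900/999.6) = 2.268 km³ of water.
Spread over 3.70×10^14 m² of ocean, Δh = 2.268×10^9 / 3.70×10^14 = 6.13×10^-6 m = 6.13×10^-3 mm.

≈ 6.13×10^-3 mm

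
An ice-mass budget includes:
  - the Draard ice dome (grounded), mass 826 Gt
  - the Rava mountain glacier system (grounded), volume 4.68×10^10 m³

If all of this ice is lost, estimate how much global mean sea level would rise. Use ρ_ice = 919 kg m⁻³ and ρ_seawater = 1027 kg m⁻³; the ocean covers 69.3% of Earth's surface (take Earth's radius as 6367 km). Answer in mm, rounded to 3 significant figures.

≈ 2.40 mm

Draard: 826 Gt = 8.260×10^14 kg; dividing by ρ_w = 1027 kg m⁻³ gives 8.043×10^11 m³ of water.
Rava: 4.68×10^10 m³ × (919/1027) = 4.188×10^10 m³ of water.
Total added water ≈ 8.462×10^11 m³ over 3.53×10^14 m² → Δh = 2.40×10^-3 m = 2.40 mm.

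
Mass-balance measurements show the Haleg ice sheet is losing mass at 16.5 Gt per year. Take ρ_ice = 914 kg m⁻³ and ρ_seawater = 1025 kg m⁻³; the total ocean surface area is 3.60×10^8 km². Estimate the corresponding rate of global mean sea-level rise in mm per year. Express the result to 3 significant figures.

≈ 0.0447 mm/yr

ρ_w = 1025 kg m⁻³. Annual water volume added = 16.5 Gt / ρ_w = 1.650×10^13 kg / 1025 kg m⁻³ = 1.610×10^10 m³.
Δh per year = 1.610×10^10 / 3.60×10^14 = 4.47×10^-5 m = 0.0447 mm.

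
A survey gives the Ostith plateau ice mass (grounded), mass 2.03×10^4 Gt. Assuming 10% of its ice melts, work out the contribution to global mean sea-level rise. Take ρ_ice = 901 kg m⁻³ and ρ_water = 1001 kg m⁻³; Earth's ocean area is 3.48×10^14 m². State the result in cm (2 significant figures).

≈ 0.58 cm

Ostith: 0.1 × 2.03×10^4 Gt = 2.030×10^15 kg; dividing by ρ_w = 1001 kg m⁻³ gives 2.028×10^12 m³ of water.
Spread over 3.48×10^14 m² of ocean, Δh = 2.028×10^12 / 3.48×10^14 = 5.83×10^-3 m = 0.58 cm.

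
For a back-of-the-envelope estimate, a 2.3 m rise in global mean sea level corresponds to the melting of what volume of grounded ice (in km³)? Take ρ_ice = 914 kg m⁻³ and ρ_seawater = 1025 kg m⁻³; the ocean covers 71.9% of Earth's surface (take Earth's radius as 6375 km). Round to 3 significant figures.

≈ 9.47×10^5 km³

Required water volume = Δh × A = 2.3 m × 3.67×10^14 m² = 8.446×10^14 m³ = 8.446×10^5 km³.
Ice volume = water volume × ρ_w/ρ_ice = 8.446×10^5 × 1025/914 = 9.47×10^5 km³.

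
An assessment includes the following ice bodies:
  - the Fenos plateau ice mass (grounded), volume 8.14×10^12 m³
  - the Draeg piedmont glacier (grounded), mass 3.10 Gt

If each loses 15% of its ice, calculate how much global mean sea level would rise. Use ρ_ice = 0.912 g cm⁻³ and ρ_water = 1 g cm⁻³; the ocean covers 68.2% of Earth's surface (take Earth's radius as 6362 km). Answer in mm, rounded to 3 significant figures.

≈ 3.21 mm

Fenos: 0.15 × 8.14×10^12 m³ × (912/1000) = 1.114×10^12 m³ of water.
Draeg: 0.15 × 3.10 Gt = 4.650×10^11 kg; dividing by ρ_w = 1 g cm⁻³ = 1000 kg m⁻³ gives 4.650×10^8 m³ of water.
Total added water ≈ 1.114×10^12 m³ over 3.47×10^14 m² → Δh = 3.21×10^-3 m = 3.21 mm.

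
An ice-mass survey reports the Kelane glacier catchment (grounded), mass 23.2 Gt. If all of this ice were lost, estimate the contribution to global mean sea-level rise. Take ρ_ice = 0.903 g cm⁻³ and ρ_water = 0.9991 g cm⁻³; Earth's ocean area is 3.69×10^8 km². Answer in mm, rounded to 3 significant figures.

Kelane: 23.2 Gt = 2.320×10^13 kg; dividing by ρ_w = 0.9991 g cm⁻³ = 999.1 kg m⁻³ gives 2.322×10^10 m³ of water.
Spread over 3.69×10^14 m² of ocean, Δh = 2.322×10^10 / 3.69×10^14 = 6.29×10^-5 m = 0.0629 mm.

≈ 0.0629 mm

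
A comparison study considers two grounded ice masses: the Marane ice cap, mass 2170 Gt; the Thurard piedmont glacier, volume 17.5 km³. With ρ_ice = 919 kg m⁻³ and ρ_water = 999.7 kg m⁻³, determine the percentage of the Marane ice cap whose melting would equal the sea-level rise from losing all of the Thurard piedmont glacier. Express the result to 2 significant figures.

Equal sea-level rise means equal mass of meltwater, i.e. equal mass of ice lost.
Ice mass of Thurard: 1.608×10^13 kg; ice mass of Marane: 2.170×10^15 kg.
Fraction required = 1.608×10^13 / 2.170×10^15 = 7.41×10^-3 → 0.74 %.

≈ 0.74 %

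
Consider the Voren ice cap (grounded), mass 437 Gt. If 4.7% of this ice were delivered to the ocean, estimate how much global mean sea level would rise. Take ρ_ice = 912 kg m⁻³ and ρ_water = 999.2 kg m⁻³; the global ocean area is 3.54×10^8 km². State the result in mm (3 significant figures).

≈ 0.0581 mm

Voren: 0.047 × 437 Gt = 2.054×10^13 kg; dividing by ρ_w = 999.2 kg m⁻³ gives 2.056×10^10 m³ of water.
Spread over 3.54×10^14 m² of ocean, Δh = 2.056×10^10 / 3.54×10^14 = 5.81×10^-5 m = 0.0581 mm.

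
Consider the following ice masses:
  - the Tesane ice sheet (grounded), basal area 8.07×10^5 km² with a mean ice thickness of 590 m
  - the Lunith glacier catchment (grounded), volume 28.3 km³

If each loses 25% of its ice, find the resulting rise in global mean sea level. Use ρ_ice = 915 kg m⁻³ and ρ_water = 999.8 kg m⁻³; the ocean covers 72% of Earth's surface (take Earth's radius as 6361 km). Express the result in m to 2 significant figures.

≈ 0.30 m

Tesane: ice volume = 8.07×10^5 km² × 590 m = 4.761×10^5 km³; 0.25 × 4.761×10^5 × (915/999.8) = 1.089×10^5 km³ of water.
Lunith: 0.25 × 28.3 km³ × (915/999.8) = 6.475 km³ of water.
Total added water ≈ 1.089×10^14 m³ over 3.66×10^14 m² → Δh = 0.298 m.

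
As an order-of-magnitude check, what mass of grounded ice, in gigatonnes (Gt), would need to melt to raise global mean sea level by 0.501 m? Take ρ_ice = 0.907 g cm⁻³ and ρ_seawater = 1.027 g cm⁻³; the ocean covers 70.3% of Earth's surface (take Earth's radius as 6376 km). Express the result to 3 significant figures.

Required water volume = Δh × A = 0.501 m × 3.59×10^14 m² = 1.799×10^14 m³.
ρ_w = 1.027 g cm⁻³ = 1027 kg m⁻³, so the mass of water = 1.799×10^14 m³ × 1027 kg m⁻³ = 1.848×10^17 kg = 1.85×10^5 Gt (and the same mass of ice, by conservation).

≈ 1.85×10^5 Gt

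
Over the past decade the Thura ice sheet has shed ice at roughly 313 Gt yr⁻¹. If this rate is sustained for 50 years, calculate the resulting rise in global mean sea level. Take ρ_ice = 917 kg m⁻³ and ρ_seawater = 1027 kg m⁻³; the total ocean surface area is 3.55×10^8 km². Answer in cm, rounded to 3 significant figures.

Total mass lost = 313 Gt/yr × 50 yr = 1.565×10^4 Gt = 1.565×10^16 kg.
ρ_w = 1027 kg m⁻³, so water volume = 1.565×10^16 / 1027 = 1.524×10^13 m³.
Δh = 1.524×10^13 / 3.55×10^14 = 0.0429 m = 4.29 cm.

≈ 4.29 cm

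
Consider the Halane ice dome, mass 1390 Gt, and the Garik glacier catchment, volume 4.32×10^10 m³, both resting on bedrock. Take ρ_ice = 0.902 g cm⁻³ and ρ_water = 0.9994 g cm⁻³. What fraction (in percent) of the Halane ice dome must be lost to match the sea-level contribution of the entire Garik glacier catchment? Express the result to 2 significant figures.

≈ 2.8 %

Equal sea-level rise means equal mass of meltwater, i.e. equal mass of ice lost.
Ice mass of Garik: 3.897×10^13 kg; ice mass of Halane: 1.390×10^15 kg.
Fraction required = 3.897×10^13 / 1.390×10^15 = 0.0280 → 2.8 %.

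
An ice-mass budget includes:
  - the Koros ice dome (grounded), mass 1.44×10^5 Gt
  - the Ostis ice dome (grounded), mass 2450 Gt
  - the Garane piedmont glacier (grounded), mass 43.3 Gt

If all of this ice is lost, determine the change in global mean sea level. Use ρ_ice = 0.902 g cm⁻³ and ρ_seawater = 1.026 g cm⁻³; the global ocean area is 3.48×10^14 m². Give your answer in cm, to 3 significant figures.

≈ 41.0 cm

Koros: 1.44×10^5 Gt = 1.440×10^17 kg; dividing by ρ_w = 1.026 g cm⁻³ = 1026 kg m⁻³ gives 1.404×10^14 m³ of water.
Ostis: 2450 Gt = 2.450×10^15 kg; dividing by ρ_w = 1026 kg m⁻³ gives 2.388×10^12 m³ of water.
Garane: 43.3 Gt = 4.330×10^13 kg; dividing by ρ_w = 1026 kg m⁻³ gives 4.220×10^10 m³ of water.
Total added water ≈ 1.428×10^14 m³ over 3.48×10^14 m² → Δh = 0.410 m = 41.0 cm.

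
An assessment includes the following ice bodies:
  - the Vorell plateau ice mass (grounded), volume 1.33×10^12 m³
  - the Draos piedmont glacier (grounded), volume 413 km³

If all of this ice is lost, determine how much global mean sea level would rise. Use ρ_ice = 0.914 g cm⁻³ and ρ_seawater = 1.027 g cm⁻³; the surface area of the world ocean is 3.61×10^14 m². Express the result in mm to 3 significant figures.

≈ 4.30 mm

Vorell: 1.33×10^12 m³ × (914/1027) = 1.184×10^12 m³ of water.
Draos: 413 km³ × (914/1027) = 367.6 km³ of water.
Total added water ≈ 1.551×10^12 m³ over 3.61×10^14 m² → Δh = 4.30×10^-3 m = 4.30 mm.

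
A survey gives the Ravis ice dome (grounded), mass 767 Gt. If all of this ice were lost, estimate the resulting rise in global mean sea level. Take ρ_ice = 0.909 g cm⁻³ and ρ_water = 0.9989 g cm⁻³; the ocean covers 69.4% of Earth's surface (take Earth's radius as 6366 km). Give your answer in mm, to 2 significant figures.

≈ 2.2 mm

Ravis: 767 Gt = 7.670×10^14 kg; dividing by ρ_w = 0.9989 g cm⁻³ = 998.9 kg m⁻³ gives 7.678×10^11 m³ of water.
Spread over 3.53×10^14 m² of ocean, Δh = 7.678×10^11 / 3.53×10^14 = 2.17×10^-3 m = 2.2 mm.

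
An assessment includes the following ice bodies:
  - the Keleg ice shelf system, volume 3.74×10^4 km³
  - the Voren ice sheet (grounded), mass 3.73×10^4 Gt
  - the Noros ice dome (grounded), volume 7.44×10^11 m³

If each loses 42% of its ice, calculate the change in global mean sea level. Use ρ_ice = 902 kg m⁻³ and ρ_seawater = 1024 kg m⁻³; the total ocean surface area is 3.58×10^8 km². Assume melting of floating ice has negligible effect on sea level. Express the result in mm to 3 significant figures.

≈ 43.5 mm

The Keleg ice shelf system is floating and already displaces its own weight of water, so its melt adds essentially nothing to sea level.
Voren: 0.42 × 3.73×10^4 Gt = 1.567×10^16 kg; dividing by ρ_w = 1024 kg m⁻³ gives 1.530×10^13 m³ of water.
Noros: 0.42 × 7.44×10^11 m³ × (902/1024) = 2.753×10^11 m³ of water.
Total added water ≈ 1.557×10^13 m³ over 3.58×10^14 m² → Δh = 0.0435 m = 43.5 mm.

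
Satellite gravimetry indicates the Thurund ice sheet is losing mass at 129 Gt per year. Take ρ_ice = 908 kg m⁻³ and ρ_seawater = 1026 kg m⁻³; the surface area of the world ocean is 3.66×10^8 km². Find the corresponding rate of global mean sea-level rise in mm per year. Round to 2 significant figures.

≈ 0.34 mm/yr

ρ_w = 1026 kg m⁻³. Annual water volume added = 129 Gt / ρ_w = 1.290×10^14 kg / 1026 kg m⁻³ = 1.257×10^11 m³.
Δh per year = 1.257×10^11 / 3.66×10^14 = 3.44×10^-4 m = 0.34 mm.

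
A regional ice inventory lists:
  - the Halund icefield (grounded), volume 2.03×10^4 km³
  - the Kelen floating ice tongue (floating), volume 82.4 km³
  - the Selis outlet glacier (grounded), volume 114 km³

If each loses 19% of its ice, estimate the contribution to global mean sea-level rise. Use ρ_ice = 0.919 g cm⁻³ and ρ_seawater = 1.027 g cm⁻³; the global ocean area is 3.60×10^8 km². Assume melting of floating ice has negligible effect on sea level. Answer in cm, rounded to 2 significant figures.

Halund: 0.19 × 2.03×10^4 km³ × (919/1027) = 3451 km³ of water.
The Kelen floating ice tongue is floating and already displaces its own weight of water, so its melt adds essentially nothing to sea level.
Selis: 0.19 × 114 km³ × (919/1027) = 19.38 km³ of water.
Total added water ≈ 3.471×10^12 m³ over 3.60×10^14 m² → Δh = 9.64×10^-3 m = 0.96 cm.

≈ 0.96 cm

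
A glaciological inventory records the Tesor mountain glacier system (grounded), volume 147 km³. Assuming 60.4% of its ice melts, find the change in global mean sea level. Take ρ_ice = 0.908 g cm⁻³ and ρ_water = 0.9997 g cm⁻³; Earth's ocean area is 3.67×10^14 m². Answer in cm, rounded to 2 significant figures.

Tesor: 0.604 × 147 km³ × (908/999.7) = 80.64 km³ of water.
Spread over 3.67×10^14 m² of ocean, Δh = 8.064×10^10 / 3.67×10^14 = 2.20×10^-4 m = 0.022 cm.

≈ 0.022 cm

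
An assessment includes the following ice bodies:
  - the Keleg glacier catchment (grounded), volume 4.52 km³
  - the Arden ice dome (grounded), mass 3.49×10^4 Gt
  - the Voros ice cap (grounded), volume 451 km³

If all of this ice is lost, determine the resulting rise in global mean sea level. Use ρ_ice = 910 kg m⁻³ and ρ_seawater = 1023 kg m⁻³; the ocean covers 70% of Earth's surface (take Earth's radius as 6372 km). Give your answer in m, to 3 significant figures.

Keleg: 4.52 km³ × (910/1023) = 4.021 km³ of water.
Arden: 3.49×10^4 Gt = 3.490×10^16 kg; dividing by ρ_w = 1023 kg m⁻³ gives 3.412×10^13 m³ of water.
Voros: 451 km³ × (910/1023) = 401.2 km³ of water.
Total added water ≈ 3.452×10^13 m³ over 3.57×10^14 m² → Δh = 0.0967 m.

≈ 0.0967 m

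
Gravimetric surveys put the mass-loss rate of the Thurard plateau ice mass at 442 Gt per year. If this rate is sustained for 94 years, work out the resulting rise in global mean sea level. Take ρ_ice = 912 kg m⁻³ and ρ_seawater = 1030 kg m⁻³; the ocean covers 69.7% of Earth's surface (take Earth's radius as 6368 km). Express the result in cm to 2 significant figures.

Total mass lost = 442 Gt/yr × 94 yr = 4.155×10^4 Gt = 4.155×10^16 kg.
ρ_w = 1030 kg m⁻³, so water volume = 4.155×10^16 / 1030 = 4.034×10^13 m³.
Δh = 4.034×10^13 / 3.55×10^14 = 0.114 m = 11 cm.

≈ 11 cm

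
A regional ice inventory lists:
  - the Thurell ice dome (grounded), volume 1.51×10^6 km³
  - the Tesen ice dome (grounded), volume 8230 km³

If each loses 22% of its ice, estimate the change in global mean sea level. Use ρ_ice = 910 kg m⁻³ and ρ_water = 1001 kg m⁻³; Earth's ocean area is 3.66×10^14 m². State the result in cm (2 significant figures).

≈ 83 cm

Thurell: 0.22 × 1.51×10^6 km³ × (910/1001) = 3.020×10^5 km³ of water.
Tesen: 0.22 × 8230 km³ × (910/1001) = 1646 km³ of water.
Total added water ≈ 3.036×10^14 m³ over 3.66×10^14 m² → Δh = 0.830 m = 83 cm.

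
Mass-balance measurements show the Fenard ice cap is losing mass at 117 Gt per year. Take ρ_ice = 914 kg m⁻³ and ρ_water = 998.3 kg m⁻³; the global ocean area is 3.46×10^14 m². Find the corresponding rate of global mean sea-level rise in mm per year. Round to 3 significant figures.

≈ 0.339 mm/yr

ρ_w = 998.3 kg m⁻³. Annual water volume added = 117 Gt / ρ_w = 1.170×10^14 kg / 998.3 kg m⁻³ = 1.172×10^11 m³.
Δh per year = 1.172×10^11 / 3.46×10^14 = 3.39×10^-4 m = 0.339 mm.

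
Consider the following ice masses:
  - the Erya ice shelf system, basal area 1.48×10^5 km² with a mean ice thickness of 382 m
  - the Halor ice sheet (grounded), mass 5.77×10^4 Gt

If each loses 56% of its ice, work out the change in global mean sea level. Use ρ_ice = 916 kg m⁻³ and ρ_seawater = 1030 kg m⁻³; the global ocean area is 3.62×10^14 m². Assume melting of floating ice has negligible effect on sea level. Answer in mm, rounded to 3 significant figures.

≈ 86.7 mm

The Erya ice shelf system is floating and already displaces its own weight of water, so its melt adds essentially nothing to sea level.
Halor: 0.56 × 5.77×10^4 Gt = 3.231×10^16 kg; dividing by ρ_w = 1030 kg m⁻³ gives 3.137×10^13 m³ of water.
Total added water ≈ 3.137×10^13 m³ over 3.62×10^14 m² → Δh = 0.0867 m = 86.7 mm.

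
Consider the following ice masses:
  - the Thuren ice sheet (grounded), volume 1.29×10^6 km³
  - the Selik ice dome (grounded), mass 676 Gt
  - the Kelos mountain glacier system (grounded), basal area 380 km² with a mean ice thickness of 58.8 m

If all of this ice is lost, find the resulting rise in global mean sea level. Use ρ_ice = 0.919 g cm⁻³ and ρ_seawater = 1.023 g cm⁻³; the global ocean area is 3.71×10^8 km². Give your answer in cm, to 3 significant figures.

≈ 313 cm

Thuren: 1.29×10^6 km³ × (919/1023) = 1.159×10^6 km³ of water.
Selik: 676 Gt = 6.760×10^14 kg; dividing by ρ_w = 1.023 g cm⁻³ = 1023 kg m⁻³ gives 6.608×10^11 m³ of water.
Kelos: ice volume = 380 km² × 58.8 m = 22.34 km³; 22.34 × (919/1023) = 20.07 km³ of water.
Total added water ≈ 1.160×10^15 m³ over 3.71×10^14 m² → Δh = 3.13 m = 313 cm.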